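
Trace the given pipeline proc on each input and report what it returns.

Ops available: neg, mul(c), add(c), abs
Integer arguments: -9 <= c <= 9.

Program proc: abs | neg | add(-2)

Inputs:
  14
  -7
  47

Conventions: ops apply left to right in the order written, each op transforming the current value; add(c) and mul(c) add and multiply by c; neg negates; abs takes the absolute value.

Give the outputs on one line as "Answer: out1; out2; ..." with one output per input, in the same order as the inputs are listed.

Execution, op by op:
  14 -> 14 -> -14 -> -16
  -7 -> 7 -> -7 -> -9
  47 -> 47 -> -47 -> -49

-16; -9; -49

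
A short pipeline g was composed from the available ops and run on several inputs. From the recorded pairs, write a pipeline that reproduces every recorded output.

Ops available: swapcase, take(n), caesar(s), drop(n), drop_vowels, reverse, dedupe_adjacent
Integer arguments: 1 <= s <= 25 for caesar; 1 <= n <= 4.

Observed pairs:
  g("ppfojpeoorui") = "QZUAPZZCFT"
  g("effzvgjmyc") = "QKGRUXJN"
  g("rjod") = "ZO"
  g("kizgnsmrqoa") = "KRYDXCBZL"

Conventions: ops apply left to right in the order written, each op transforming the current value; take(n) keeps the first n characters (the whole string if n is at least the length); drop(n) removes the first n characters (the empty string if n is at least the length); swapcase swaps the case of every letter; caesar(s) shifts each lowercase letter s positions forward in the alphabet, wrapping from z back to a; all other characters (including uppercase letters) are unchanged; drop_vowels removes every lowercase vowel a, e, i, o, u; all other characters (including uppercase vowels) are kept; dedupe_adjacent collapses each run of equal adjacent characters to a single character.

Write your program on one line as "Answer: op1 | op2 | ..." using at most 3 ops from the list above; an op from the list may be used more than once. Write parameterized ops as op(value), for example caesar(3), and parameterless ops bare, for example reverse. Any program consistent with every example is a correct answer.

drop(2) | caesar(11) | swapcase

Check, running the answer program on each example:
  "ppfojpeoorui" -> "fojpeoorui" -> "qzuapzzcft" -> "QZUAPZZCFT"
  "effzvgjmyc" -> "fzvgjmyc" -> "qkgruxjn" -> "QKGRUXJN"
  "rjod" -> "od" -> "zo" -> "ZO"
  "kizgnsmrqoa" -> "zgnsmrqoa" -> "krydxcbzl" -> "KRYDXCBZL"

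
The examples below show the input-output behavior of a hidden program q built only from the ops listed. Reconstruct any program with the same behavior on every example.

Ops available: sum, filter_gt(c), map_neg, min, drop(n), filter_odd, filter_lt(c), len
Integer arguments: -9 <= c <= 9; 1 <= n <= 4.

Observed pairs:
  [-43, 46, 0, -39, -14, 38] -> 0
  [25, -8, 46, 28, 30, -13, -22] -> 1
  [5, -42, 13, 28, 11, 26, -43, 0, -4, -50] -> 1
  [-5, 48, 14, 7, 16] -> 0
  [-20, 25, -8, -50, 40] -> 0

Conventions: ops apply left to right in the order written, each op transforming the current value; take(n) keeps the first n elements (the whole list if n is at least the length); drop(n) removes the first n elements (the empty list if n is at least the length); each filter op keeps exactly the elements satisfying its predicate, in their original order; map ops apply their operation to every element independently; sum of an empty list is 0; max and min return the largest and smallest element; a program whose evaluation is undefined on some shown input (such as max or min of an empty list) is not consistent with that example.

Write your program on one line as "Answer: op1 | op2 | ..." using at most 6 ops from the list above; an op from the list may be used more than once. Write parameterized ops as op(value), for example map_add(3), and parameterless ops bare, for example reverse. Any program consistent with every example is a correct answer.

drop(4) | map_neg | filter_odd | filter_gt(-9) | len

Check, running the answer program on each example:
  [-43, 46, 0, -39, -14, 38] -> [-14, 38] -> [14, -38] -> [] -> [] -> 0
  [25, -8, 46, 28, 30, -13, -22] -> [30, -13, -22] -> [-30, 13, 22] -> [13] -> [13] -> 1
  [5, -42, 13, 28, 11, 26, -43, 0, -4, -50] -> [11, 26, -43, 0, -4, -50] -> [-11, -26, 43, 0, 4, 50] -> [-11, 43] -> [43] -> 1
  [-5, 48, 14, 7, 16] -> [16] -> [-16] -> [] -> [] -> 0
  [-20, 25, -8, -50, 40] -> [40] -> [-40] -> [] -> [] -> 0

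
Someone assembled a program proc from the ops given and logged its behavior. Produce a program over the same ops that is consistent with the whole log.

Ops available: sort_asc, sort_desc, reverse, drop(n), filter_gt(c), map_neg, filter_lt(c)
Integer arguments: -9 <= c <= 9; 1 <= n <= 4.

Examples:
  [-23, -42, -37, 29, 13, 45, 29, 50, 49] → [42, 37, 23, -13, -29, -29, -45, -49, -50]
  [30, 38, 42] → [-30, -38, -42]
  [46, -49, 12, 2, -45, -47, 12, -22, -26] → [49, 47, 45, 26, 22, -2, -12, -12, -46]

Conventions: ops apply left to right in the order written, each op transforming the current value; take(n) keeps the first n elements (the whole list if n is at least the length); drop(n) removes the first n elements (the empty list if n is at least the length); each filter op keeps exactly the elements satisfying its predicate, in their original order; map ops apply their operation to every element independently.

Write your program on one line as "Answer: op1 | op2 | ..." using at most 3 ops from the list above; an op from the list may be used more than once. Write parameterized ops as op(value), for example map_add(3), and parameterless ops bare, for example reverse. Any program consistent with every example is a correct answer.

sort_desc | map_neg | sort_desc

Check, running the answer program on each example:
  [-23, -42, -37, 29, 13, 45, 29, 50, 49] -> [50, 49, 45, 29, 29, 13, -23, -37, -42] -> [-50, -49, -45, -29, -29, -13, 23, 37, 42] -> [42, 37, 23, -13, -29, -29, -45, -49, -50]
  [30, 38, 42] -> [42, 38, 30] -> [-42, -38, -30] -> [-30, -38, -42]
  [46, -49, 12, 2, -45, -47, 12, -22, -26] -> [46, 12, 12, 2, -22, -26, -45, -47, -49] -> [-46, -12, -12, -2, 22, 26, 45, 47, 49] -> [49, 47, 45, 26, 22, -2, -12, -12, -46]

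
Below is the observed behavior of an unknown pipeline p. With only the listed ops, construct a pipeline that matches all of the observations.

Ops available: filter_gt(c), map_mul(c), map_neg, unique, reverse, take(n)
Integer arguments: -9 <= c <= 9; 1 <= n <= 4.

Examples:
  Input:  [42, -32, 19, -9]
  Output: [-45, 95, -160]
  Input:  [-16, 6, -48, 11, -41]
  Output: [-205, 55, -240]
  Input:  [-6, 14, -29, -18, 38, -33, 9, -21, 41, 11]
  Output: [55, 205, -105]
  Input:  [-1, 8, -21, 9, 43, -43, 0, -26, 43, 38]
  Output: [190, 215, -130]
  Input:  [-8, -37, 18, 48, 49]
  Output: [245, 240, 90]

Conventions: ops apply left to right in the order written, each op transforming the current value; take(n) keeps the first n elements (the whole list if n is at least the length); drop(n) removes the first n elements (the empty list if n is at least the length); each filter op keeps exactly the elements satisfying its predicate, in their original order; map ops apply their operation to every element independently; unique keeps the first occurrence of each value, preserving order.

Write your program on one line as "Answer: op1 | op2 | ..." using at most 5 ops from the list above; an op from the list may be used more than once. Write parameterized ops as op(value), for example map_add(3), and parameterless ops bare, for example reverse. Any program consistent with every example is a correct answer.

map_neg | reverse | take(3) | map_neg | map_mul(5)

Check, running the answer program on each example:
  [42, -32, 19, -9] -> [-42, 32, -19, 9] -> [9, -19, 32, -42] -> [9, -19, 32] -> [-9, 19, -32] -> [-45, 95, -160]
  [-16, 6, -48, 11, -41] -> [16, -6, 48, -11, 41] -> [41, -11, 48, -6, 16] -> [41, -11, 48] -> [-41, 11, -48] -> [-205, 55, -240]
  [-6, 14, -29, -18, 38, -33, 9, -21, 41, 11] -> [6, -14, 29, 18, -38, 33, -9, 21, -41, -11] -> [-11, -41, 21, -9, 33, -38, 18, 29, -14, 6] -> [-11, -41, 21] -> [11, 41, -21] -> [55, 205, -105]
  [-1, 8, -21, 9, 43, -43, 0, -26, 43, 38] -> [1, -8, 21, -9, -43, 43, 0, 26, -43, -38] -> [-38, -43, 26, 0, 43, -43, -9, 21, -8, 1] -> [-38, -43, 26] -> [38, 43, -26] -> [190, 215, -130]
  [-8, -37, 18, 48, 49] -> [8, 37, -18, -48, -49] -> [-49, -48, -18, 37, 8] -> [-49, -48, -18] -> [49, 48, 18] -> [245, 240, 90]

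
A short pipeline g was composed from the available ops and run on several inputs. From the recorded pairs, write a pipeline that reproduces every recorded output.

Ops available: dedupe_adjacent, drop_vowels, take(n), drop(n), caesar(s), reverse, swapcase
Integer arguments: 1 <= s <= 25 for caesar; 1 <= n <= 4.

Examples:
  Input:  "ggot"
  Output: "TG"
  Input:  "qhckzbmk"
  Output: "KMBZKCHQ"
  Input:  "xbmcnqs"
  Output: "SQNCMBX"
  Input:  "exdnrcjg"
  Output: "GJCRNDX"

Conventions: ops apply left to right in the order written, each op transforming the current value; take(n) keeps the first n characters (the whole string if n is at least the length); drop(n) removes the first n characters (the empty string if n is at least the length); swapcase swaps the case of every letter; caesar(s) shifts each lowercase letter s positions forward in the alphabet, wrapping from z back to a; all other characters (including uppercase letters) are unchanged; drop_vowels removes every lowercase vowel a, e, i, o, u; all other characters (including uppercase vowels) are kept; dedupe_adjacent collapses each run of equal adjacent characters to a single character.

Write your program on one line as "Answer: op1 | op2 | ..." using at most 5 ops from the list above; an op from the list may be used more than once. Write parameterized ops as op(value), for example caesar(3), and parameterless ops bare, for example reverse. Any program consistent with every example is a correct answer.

reverse | dedupe_adjacent | drop_vowels | swapcase

Check, running the answer program on each example:
  "ggot" -> "togg" -> "tog" -> "tg" -> "TG"
  "qhckzbmk" -> "kmbzkchq" -> "kmbzkchq" -> "kmbzkchq" -> "KMBZKCHQ"
  "xbmcnqs" -> "sqncmbx" -> "sqncmbx" -> "sqncmbx" -> "SQNCMBX"
  "exdnrcjg" -> "gjcrndxe" -> "gjcrndxe" -> "gjcrndx" -> "GJCRNDX"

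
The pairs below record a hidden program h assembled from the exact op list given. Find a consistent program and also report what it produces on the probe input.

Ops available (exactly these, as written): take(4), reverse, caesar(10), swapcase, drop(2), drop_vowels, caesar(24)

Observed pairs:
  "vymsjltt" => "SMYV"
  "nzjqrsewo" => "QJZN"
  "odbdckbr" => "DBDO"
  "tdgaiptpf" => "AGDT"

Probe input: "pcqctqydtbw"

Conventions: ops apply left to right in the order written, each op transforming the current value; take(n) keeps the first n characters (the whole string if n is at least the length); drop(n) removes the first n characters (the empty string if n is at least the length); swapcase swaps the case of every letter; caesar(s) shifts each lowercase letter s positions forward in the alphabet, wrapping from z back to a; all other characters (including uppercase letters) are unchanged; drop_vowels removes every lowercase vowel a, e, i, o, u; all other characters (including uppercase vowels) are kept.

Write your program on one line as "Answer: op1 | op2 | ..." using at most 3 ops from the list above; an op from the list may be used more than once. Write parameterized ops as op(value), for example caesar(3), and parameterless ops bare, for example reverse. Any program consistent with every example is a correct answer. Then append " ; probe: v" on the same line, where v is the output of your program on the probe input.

swapcase | take(4) | reverse ; probe: "CQCP"

Check, running the answer program on each example:
  "vymsjltt" -> "VYMSJLTT" -> "VYMS" -> "SMYV"
  "nzjqrsewo" -> "NZJQRSEWO" -> "NZJQ" -> "QJZN"
  "odbdckbr" -> "ODBDCKBR" -> "ODBD" -> "DBDO"
  "tdgaiptpf" -> "TDGAIPTPF" -> "TDGA" -> "AGDT"
  probe: "pcqctqydtbw" -> "PCQCTQYDTBW" -> "PCQC" -> "CQCP"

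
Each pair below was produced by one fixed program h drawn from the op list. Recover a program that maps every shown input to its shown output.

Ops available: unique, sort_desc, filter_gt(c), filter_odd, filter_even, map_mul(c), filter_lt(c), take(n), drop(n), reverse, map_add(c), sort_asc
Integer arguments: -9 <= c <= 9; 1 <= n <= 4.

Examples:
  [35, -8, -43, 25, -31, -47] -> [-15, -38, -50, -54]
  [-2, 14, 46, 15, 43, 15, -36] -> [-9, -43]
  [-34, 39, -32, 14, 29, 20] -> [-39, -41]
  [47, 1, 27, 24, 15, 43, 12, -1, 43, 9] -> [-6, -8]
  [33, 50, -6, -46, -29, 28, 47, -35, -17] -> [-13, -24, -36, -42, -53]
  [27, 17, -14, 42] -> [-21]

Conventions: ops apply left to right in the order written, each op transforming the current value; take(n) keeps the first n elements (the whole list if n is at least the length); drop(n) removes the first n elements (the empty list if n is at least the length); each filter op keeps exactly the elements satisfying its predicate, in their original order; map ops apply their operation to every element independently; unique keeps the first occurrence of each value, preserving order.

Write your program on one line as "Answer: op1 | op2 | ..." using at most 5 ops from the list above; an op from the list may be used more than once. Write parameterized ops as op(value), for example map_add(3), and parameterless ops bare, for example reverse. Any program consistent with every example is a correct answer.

sort_asc | map_add(-7) | filter_lt(-3) | reverse

Check, running the answer program on each example:
  [35, -8, -43, 25, -31, -47] -> [-47, -43, -31, -8, 25, 35] -> [-54, -50, -38, -15, 18, 28] -> [-54, -50, -38, -15] -> [-15, -38, -50, -54]
  [-2, 14, 46, 15, 43, 15, -36] -> [-36, -2, 14, 15, 15, 43, 46] -> [-43, -9, 7, 8, 8, 36, 39] -> [-43, -9] -> [-9, -43]
  [-34, 39, -32, 14, 29, 20] -> [-34, -32, 14, 20, 29, 39] -> [-41, -39, 7, 13, 22, 32] -> [-41, -39] -> [-39, -41]
  [47, 1, 27, 24, 15, 43, 12, -1, 43, 9] -> [-1, 1, 9, 12, 15, 24, 27, 43, 43, 47] -> [-8, -6, 2, 5, 8, 17, 20, 36, 36, 40] -> [-8, -6] -> [-6, -8]
  [33, 50, -6, -46, -29, 28, 47, -35, -17] -> [-46, -35, -29, -17, -6, 28, 33, 47, 50] -> [-53, -42, -36, -24, -13, 21, 26, 40, 43] -> [-53, -42, -36, -24, -13] -> [-13, -24, -36, -42, -53]
  [27, 17, -14, 42] -> [-14, 17, 27, 42] -> [-21, 10, 20, 35] -> [-21] -> [-21]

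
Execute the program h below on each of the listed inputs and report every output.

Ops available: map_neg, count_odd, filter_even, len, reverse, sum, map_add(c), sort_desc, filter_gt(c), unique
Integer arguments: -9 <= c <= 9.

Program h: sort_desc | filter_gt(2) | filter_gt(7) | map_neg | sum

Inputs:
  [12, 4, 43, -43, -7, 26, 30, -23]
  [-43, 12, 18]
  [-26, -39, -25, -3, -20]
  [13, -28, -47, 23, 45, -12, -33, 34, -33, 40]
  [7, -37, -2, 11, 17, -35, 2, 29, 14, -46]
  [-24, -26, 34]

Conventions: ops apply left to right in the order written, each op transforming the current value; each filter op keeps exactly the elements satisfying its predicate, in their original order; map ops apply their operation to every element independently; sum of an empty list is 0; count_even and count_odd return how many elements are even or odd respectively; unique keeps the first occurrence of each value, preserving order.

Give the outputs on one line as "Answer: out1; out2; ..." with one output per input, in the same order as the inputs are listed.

-111; -30; 0; -155; -71; -34

Execution, op by op:
  [12, 4, 43, -43, -7, 26, 30, -23] -> [43, 30, 26, 12, 4, -7, -23, -43] -> [43, 30, 26, 12, 4] -> [43, 30, 26, 12] -> [-43, -30, -26, -12] -> -111
  [-43, 12, 18] -> [18, 12, -43] -> [18, 12] -> [18, 12] -> [-18, -12] -> -30
  [-26, -39, -25, -3, -20] -> [-3, -20, -25, -26, -39] -> [] -> [] -> [] -> 0
  [13, -28, -47, 23, 45, -12, -33, 34, -33, 40] -> [45, 40, 34, 23, 13, -12, -28, -33, -33, -47] -> [45, 40, 34, 23, 13] -> [45, 40, 34, 23, 13] -> [-45, -40, -34, -23, -13] -> -155
  [7, -37, -2, 11, 17, -35, 2, 29, 14, -46] -> [29, 17, 14, 11, 7, 2, -2, -35, -37, -46] -> [29, 17, 14, 11, 7] -> [29, 17, 14, 11] -> [-29, -17, -14, -11] -> -71
  [-24, -26, 34] -> [34, -24, -26] -> [34] -> [34] -> [-34] -> -34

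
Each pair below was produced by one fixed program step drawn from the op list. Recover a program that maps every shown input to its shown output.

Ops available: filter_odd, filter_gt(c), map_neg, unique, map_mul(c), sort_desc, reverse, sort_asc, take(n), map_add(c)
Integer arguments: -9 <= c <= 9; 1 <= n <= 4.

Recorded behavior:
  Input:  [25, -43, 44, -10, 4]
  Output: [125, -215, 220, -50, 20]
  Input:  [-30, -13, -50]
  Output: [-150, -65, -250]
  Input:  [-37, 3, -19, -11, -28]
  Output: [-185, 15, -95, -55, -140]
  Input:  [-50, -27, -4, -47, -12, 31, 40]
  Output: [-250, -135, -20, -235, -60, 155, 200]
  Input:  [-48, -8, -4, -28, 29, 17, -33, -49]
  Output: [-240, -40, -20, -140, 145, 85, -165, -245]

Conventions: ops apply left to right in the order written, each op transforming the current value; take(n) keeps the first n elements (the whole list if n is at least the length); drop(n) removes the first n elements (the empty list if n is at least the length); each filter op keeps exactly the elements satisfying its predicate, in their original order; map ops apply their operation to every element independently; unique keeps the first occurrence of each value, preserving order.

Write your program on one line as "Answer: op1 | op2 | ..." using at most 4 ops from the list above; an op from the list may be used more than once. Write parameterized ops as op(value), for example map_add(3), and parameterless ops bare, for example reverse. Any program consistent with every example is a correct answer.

map_neg | map_mul(5) | map_neg

Check, running the answer program on each example:
  [25, -43, 44, -10, 4] -> [-25, 43, -44, 10, -4] -> [-125, 215, -220, 50, -20] -> [125, -215, 220, -50, 20]
  [-30, -13, -50] -> [30, 13, 50] -> [150, 65, 250] -> [-150, -65, -250]
  [-37, 3, -19, -11, -28] -> [37, -3, 19, 11, 28] -> [185, -15, 95, 55, 140] -> [-185, 15, -95, -55, -140]
  [-50, -27, -4, -47, -12, 31, 40] -> [50, 27, 4, 47, 12, -31, -40] -> [250, 135, 20, 235, 60, -155, -200] -> [-250, -135, -20, -235, -60, 155, 200]
  [-48, -8, -4, -28, 29, 17, -33, -49] -> [48, 8, 4, 28, -29, -17, 33, 49] -> [240, 40, 20, 140, -145, -85, 165, 245] -> [-240, -40, -20, -140, 145, 85, -165, -245]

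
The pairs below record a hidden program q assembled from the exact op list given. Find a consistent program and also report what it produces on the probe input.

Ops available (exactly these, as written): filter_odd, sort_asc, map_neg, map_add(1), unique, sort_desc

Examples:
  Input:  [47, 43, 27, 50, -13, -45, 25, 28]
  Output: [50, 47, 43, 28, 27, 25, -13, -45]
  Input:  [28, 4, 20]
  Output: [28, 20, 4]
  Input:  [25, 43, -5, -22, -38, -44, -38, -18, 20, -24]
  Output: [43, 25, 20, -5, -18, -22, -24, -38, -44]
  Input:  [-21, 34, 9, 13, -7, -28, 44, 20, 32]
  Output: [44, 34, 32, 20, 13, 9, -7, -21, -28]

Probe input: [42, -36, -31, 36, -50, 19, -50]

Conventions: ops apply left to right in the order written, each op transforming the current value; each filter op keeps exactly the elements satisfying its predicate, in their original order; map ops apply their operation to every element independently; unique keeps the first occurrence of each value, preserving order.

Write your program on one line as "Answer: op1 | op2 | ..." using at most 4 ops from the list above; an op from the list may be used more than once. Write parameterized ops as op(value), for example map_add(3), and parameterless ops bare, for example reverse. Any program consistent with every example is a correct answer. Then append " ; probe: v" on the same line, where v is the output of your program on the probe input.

unique | sort_asc | sort_desc ; probe: [42, 36, 19, -31, -36, -50]

Check, running the answer program on each example:
  [47, 43, 27, 50, -13, -45, 25, 28] -> [47, 43, 27, 50, -13, -45, 25, 28] -> [-45, -13, 25, 27, 28, 43, 47, 50] -> [50, 47, 43, 28, 27, 25, -13, -45]
  [28, 4, 20] -> [28, 4, 20] -> [4, 20, 28] -> [28, 20, 4]
  [25, 43, -5, -22, -38, -44, -38, -18, 20, -24] -> [25, 43, -5, -22, -38, -44, -18, 20, -24] -> [-44, -38, -24, -22, -18, -5, 20, 25, 43] -> [43, 25, 20, -5, -18, -22, -24, -38, -44]
  [-21, 34, 9, 13, -7, -28, 44, 20, 32] -> [-21, 34, 9, 13, -7, -28, 44, 20, 32] -> [-28, -21, -7, 9, 13, 20, 32, 34, 44] -> [44, 34, 32, 20, 13, 9, -7, -21, -28]
  probe: [42, -36, -31, 36, -50, 19, -50] -> [42, -36, -31, 36, -50, 19] -> [-50, -36, -31, 19, 36, 42] -> [42, 36, 19, -31, -36, -50]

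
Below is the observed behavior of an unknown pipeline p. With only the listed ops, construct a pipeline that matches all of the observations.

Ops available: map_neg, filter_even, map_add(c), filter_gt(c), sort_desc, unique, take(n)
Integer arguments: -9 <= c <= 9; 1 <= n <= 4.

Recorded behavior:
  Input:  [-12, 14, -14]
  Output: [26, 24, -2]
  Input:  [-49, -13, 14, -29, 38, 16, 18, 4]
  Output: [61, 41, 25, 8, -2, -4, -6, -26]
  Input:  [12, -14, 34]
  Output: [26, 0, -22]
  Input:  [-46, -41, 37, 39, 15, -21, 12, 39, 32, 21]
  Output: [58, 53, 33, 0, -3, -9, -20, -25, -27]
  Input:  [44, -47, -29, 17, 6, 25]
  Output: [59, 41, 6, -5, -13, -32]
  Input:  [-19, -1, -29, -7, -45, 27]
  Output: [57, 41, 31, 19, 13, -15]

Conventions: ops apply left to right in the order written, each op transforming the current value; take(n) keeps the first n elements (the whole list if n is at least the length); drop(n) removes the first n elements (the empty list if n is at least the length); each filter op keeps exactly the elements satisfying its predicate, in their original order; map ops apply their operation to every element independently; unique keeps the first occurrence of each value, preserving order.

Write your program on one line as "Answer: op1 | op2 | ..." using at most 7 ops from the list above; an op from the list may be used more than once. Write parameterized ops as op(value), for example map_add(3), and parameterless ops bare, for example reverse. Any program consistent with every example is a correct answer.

sort_desc | map_neg | unique | sort_desc | map_add(5) | map_add(7)

Check, running the answer program on each example:
  [-12, 14, -14] -> [14, -12, -14] -> [-14, 12, 14] -> [-14, 12, 14] -> [14, 12, -14] -> [19, 17, -9] -> [26, 24, -2]
  [-49, -13, 14, -29, 38, 16, 18, 4] -> [38, 18, 16, 14, 4, -13, -29, -49] -> [-38, -18, -16, -14, -4, 13, 29, 49] -> [-38, -18, -16, -14, -4, 13, 29, 49] -> [49, 29, 13, -4, -14, -16, -18, -38] -> [54, 34, 18, 1, -9, -11, -13, -33] -> [61, 41, 25, 8, -2, -4, -6, -26]
  [12, -14, 34] -> [34, 12, -14] -> [-34, -12, 14] -> [-34, -12, 14] -> [14, -12, -34] -> [19, -7, -29] -> [26, 0, -22]
  [-46, -41, 37, 39, 15, -21, 12, 39, 32, 21] -> [39, 39, 37, 32, 21, 15, 12, -21, -41, -46] -> [-39, -39, -37, -32, -21, -15, -12, 21, 41, 46] -> [-39, -37, -32, -21, -15, -12, 21, 41, 46] -> [46, 41, 21, -12, -15, -21, -32, -37, -39] -> [51, 46, 26, -7, -10, -16, -27, -32, -34] -> [58, 53, 33, 0, -3, -9, -20, -25, -27]
  [44, -47, -29, 17, 6, 25] -> [44, 25, 17, 6, -29, -47] -> [-44, -25, -17, -6, 29, 47] -> [-44, -25, -17, -6, 29, 47] -> [47, 29, -6, -17, -25, -44] -> [52, 34, -1, -12, -20, -39] -> [59, 41, 6, -5, -13, -32]
  [-19, -1, -29, -7, -45, 27] -> [27, -1, -7, -19, -29, -45] -> [-27, 1, 7, 19, 29, 45] -> [-27, 1, 7, 19, 29, 45] -> [45, 29, 19, 7, 1, -27] -> [50, 34, 24, 12, 6, -22] -> [57, 41, 31, 19, 13, -15]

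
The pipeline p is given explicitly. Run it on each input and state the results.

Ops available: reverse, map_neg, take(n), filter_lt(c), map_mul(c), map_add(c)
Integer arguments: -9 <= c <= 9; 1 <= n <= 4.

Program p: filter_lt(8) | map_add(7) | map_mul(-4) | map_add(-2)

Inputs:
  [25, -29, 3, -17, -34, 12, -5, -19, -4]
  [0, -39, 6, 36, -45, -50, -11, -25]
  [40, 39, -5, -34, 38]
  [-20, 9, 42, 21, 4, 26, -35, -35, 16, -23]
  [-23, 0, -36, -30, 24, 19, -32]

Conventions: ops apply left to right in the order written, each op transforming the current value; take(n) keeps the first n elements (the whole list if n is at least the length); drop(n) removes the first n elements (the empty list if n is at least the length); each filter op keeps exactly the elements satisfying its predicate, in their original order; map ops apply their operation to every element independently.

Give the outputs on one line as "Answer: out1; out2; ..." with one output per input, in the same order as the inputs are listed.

Execution, op by op:
  [25, -29, 3, -17, -34, 12, -5, -19, -4] -> [-29, 3, -17, -34, -5, -19, -4] -> [-22, 10, -10, -27, 2, -12, 3] -> [88, -40, 40, 108, -8, 48, -12] -> [86, -42, 38, 106, -10, 46, -14]
  [0, -39, 6, 36, -45, -50, -11, -25] -> [0, -39, 6, -45, -50, -11, -25] -> [7, -32, 13, -38, -43, -4, -18] -> [-28, 128, -52, 152, 172, 16, 72] -> [-30, 126, -54, 150, 170, 14, 70]
  [40, 39, -5, -34, 38] -> [-5, -34] -> [2, -27] -> [-8, 108] -> [-10, 106]
  [-20, 9, 42, 21, 4, 26, -35, -35, 16, -23] -> [-20, 4, -35, -35, -23] -> [-13, 11, -28, -28, -16] -> [52, -44, 112, 112, 64] -> [50, -46, 110, 110, 62]
  [-23, 0, -36, -30, 24, 19, -32] -> [-23, 0, -36, -30, -32] -> [-16, 7, -29, -23, -25] -> [64, -28, 116, 92, 100] -> [62, -30, 114, 90, 98]

[86, -42, 38, 106, -10, 46, -14]; [-30, 126, -54, 150, 170, 14, 70]; [-10, 106]; [50, -46, 110, 110, 62]; [62, -30, 114, 90, 98]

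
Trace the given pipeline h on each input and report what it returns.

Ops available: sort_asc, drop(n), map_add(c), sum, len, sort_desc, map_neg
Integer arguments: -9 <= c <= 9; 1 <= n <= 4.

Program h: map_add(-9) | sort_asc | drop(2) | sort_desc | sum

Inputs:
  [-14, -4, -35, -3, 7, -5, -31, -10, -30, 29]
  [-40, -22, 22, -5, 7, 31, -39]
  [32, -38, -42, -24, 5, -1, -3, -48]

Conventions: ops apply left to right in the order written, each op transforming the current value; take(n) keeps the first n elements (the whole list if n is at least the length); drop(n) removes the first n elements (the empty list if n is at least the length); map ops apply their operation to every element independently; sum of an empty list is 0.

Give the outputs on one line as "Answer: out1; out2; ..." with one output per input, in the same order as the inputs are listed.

-102; -12; -83

Execution, op by op:
  [-14, -4, -35, -3, 7, -5, -31, -10, -30, 29] -> [-23, -13, -44, -12, -2, -14, -40, -19, -39, 20] -> [-44, -40, -39, -23, -19, -14, -13, -12, -2, 20] -> [-39, -23, -19, -14, -13, -12, -2, 20] -> [20, -2, -12, -13, -14, -19, -23, -39] -> -102
  [-40, -22, 22, -5, 7, 31, -39] -> [-49, -31, 13, -14, -2, 22, -48] -> [-49, -48, -31, -14, -2, 13, 22] -> [-31, -14, -2, 13, 22] -> [22, 13, -2, -14, -31] -> -12
  [32, -38, -42, -24, 5, -1, -3, -48] -> [23, -47, -51, -33, -4, -10, -12, -57] -> [-57, -51, -47, -33, -12, -10, -4, 23] -> [-47, -33, -12, -10, -4, 23] -> [23, -4, -10, -12, -33, -47] -> -83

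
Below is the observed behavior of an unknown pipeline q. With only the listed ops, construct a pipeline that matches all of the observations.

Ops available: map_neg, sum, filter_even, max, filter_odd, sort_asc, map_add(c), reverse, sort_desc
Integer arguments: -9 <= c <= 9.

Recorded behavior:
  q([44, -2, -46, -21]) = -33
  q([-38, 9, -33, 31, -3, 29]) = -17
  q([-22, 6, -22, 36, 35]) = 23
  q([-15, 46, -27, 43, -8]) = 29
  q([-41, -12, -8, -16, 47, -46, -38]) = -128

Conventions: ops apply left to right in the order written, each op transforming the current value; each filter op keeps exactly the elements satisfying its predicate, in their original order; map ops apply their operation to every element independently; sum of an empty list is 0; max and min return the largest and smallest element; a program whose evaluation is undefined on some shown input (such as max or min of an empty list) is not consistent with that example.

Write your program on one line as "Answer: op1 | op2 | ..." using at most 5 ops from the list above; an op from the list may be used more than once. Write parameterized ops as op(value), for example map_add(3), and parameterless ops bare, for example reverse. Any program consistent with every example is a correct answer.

reverse | map_add(-2) | sort_desc | sum

Check, running the answer program on each example:
  [44, -2, -46, -21] -> [-21, -46, -2, 44] -> [-23, -48, -4, 42] -> [42, -4, -23, -48] -> -33
  [-38, 9, -33, 31, -3, 29] -> [29, -3, 31, -33, 9, -38] -> [27, -5, 29, -35, 7, -40] -> [29, 27, 7, -5, -35, -40] -> -17
  [-22, 6, -22, 36, 35] -> [35, 36, -22, 6, -22] -> [33, 34, -24, 4, -24] -> [34, 33, 4, -24, -24] -> 23
  [-15, 46, -27, 43, -8] -> [-8, 43, -27, 46, -15] -> [-10, 41, -29, 44, -17] -> [44, 41, -10, -17, -29] -> 29
  [-41, -12, -8, -16, 47, -46, -38] -> [-38, -46, 47, -16, -8, -12, -41] -> [-40, -48, 45, -18, -10, -14, -43] -> [45, -10, -14, -18, -40, -43, -48] -> -128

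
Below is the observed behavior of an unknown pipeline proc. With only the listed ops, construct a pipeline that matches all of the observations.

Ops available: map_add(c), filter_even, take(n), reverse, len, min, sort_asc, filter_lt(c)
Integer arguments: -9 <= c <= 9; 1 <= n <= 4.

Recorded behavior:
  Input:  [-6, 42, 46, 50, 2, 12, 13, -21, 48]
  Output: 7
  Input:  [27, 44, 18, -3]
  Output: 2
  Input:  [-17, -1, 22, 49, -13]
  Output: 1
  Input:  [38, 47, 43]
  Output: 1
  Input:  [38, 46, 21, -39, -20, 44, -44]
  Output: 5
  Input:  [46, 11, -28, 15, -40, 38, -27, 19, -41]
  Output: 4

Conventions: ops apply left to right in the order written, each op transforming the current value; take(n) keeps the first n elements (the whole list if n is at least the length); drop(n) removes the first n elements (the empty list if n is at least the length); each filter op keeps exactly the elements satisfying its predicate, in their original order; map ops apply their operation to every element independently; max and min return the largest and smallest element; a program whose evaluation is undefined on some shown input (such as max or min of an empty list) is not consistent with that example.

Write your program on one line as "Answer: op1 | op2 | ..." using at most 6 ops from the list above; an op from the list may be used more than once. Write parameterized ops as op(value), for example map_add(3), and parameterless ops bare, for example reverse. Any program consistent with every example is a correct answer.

map_add(8) | reverse | filter_even | map_add(3) | map_add(1) | len

Check, running the answer program on each example:
  [-6, 42, 46, 50, 2, 12, 13, -21, 48] -> [2, 50, 54, 58, 10, 20, 21, -13, 56] -> [56, -13, 21, 20, 10, 58, 54, 50, 2] -> [56, 20, 10, 58, 54, 50, 2] -> [59, 23, 13, 61, 57, 53, 5] -> [60, 24, 14, 62, 58, 54, 6] -> 7
  [27, 44, 18, -3] -> [35, 52, 26, 5] -> [5, 26, 52, 35] -> [26, 52] -> [29, 55] -> [30, 56] -> 2
  [-17, -1, 22, 49, -13] -> [-9, 7, 30, 57, -5] -> [-5, 57, 30, 7, -9] -> [30] -> [33] -> [34] -> 1
  [38, 47, 43] -> [46, 55, 51] -> [51, 55, 46] -> [46] -> [49] -> [50] -> 1
  [38, 46, 21, -39, -20, 44, -44] -> [46, 54, 29, -31, -12, 52, -36] -> [-36, 52, -12, -31, 29, 54, 46] -> [-36, 52, -12, 54, 46] -> [-33, 55, -9, 57, 49] -> [-32, 56, -8, 58, 50] -> 5
  [46, 11, -28, 15, -40, 38, -27, 19, -41] -> [54, 19, -20, 23, -32, 46, -19, 27, -33] -> [-33, 27, -19, 46, -32, 23, -20, 19, 54] -> [46, -32, -20, 54] -> [49, -29, -17, 57] -> [50, -28, -16, 58] -> 4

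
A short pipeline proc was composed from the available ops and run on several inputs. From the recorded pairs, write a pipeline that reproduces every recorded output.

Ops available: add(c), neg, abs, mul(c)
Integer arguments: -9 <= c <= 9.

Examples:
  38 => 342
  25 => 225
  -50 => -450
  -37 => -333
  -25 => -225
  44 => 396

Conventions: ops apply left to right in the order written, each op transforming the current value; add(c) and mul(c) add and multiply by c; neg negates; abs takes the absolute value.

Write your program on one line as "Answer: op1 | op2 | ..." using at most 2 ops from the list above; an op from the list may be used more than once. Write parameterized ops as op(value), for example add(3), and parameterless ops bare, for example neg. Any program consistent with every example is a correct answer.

neg | mul(-9)

Check, running the answer program on each example:
  38 -> -38 -> 342
  25 -> -25 -> 225
  -50 -> 50 -> -450
  -37 -> 37 -> -333
  -25 -> 25 -> -225
  44 -> -44 -> 396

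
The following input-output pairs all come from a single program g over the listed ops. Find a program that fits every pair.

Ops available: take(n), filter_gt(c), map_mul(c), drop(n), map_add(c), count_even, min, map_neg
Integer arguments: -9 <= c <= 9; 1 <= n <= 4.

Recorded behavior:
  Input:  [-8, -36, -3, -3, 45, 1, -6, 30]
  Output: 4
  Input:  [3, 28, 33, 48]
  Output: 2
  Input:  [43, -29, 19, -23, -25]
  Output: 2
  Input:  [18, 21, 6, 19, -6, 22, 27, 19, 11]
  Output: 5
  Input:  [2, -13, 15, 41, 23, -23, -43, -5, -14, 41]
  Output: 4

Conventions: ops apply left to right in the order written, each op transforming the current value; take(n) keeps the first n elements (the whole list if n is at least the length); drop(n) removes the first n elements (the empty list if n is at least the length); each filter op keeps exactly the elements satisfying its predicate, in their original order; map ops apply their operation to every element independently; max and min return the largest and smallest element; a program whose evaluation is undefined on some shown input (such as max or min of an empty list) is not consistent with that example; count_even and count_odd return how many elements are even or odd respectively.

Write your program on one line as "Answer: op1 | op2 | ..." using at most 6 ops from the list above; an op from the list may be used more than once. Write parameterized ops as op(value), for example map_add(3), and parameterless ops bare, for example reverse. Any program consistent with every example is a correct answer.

map_add(-2) | map_add(1) | filter_gt(-6) | map_neg | count_even

Check, running the answer program on each example:
  [-8, -36, -3, -3, 45, 1, -6, 30] -> [-10, -38, -5, -5, 43, -1, -8, 28] -> [-9, -37, -4, -4, 44, 0, -7, 29] -> [-4, -4, 44, 0, 29] -> [4, 4, -44, 0, -29] -> 4
  [3, 28, 33, 48] -> [1, 26, 31, 46] -> [2, 27, 32, 47] -> [2, 27, 32, 47] -> [-2, -27, -32, -47] -> 2
  [43, -29, 19, -23, -25] -> [41, -31, 17, -25, -27] -> [42, -30, 18, -24, -26] -> [42, 18] -> [-42, -18] -> 2
  [18, 21, 6, 19, -6, 22, 27, 19, 11] -> [16, 19, 4, 17, -8, 20, 25, 17, 9] -> [17, 20, 5, 18, -7, 21, 26, 18, 10] -> [17, 20, 5, 18, 21, 26, 18, 10] -> [-17, -20, -5, -18, -21, -26, -18, -10] -> 5
  [2, -13, 15, 41, 23, -23, -43, -5, -14, 41] -> [0, -15, 13, 39, 21, -25, -45, -7, -16, 39] -> [1, -14, 14, 40, 22, -24, -44, -6, -15, 40] -> [1, 14, 40, 22, 40] -> [-1, -14, -40, -22, -40] -> 4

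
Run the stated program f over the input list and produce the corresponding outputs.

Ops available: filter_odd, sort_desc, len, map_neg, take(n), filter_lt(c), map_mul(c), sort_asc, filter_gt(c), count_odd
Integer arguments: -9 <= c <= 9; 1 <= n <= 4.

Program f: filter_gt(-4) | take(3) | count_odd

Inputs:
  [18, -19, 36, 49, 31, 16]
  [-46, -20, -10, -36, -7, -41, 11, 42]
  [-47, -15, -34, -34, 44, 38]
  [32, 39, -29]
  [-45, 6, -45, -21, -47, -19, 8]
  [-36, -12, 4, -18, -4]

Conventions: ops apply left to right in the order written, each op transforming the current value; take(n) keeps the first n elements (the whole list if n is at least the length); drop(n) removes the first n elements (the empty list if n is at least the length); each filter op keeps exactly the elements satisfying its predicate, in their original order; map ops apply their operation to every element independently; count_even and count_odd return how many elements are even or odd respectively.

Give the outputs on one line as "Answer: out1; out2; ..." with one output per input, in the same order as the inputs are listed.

1; 1; 0; 1; 0; 0

Execution, op by op:
  [18, -19, 36, 49, 31, 16] -> [18, 36, 49, 31, 16] -> [18, 36, 49] -> 1
  [-46, -20, -10, -36, -7, -41, 11, 42] -> [11, 42] -> [11, 42] -> 1
  [-47, -15, -34, -34, 44, 38] -> [44, 38] -> [44, 38] -> 0
  [32, 39, -29] -> [32, 39] -> [32, 39] -> 1
  [-45, 6, -45, -21, -47, -19, 8] -> [6, 8] -> [6, 8] -> 0
  [-36, -12, 4, -18, -4] -> [4] -> [4] -> 0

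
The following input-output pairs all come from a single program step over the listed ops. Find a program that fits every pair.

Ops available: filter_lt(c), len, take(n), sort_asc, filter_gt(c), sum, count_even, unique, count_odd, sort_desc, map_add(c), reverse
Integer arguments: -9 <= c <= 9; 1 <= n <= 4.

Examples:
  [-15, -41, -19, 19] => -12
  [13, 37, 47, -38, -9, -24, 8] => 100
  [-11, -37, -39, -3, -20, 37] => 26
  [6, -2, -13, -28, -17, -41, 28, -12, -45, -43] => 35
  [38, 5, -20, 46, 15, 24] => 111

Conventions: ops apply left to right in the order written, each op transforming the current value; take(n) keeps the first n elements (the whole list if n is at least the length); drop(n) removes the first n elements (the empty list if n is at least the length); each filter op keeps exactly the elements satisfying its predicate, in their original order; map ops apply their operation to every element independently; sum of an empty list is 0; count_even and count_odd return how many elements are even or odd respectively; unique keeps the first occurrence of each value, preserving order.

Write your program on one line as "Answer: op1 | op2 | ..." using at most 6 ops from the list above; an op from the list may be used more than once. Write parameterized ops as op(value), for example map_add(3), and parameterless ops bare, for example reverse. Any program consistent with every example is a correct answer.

sort_desc | map_add(1) | take(3) | reverse | sum

Check, running the answer program on each example:
  [-15, -41, -19, 19] -> [19, -15, -19, -41] -> [20, -14, -18, -40] -> [20, -14, -18] -> [-18, -14, 20] -> -12
  [13, 37, 47, -38, -9, -24, 8] -> [47, 37, 13, 8, -9, -24, -38] -> [48, 38, 14, 9, -8, -23, -37] -> [48, 38, 14] -> [14, 38, 48] -> 100
  [-11, -37, -39, -3, -20, 37] -> [37, -3, -11, -20, -37, -39] -> [38, -2, -10, -19, -36, -38] -> [38, -2, -10] -> [-10, -2, 38] -> 26
  [6, -2, -13, -28, -17, -41, 28, -12, -45, -43] -> [28, 6, -2, -12, -13, -17, -28, -41, -43, -45] -> [29, 7, -1, -11, -12, -16, -27, -40, -42, -44] -> [29, 7, -1] -> [-1, 7, 29] -> 35
  [38, 5, -20, 46, 15, 24] -> [46, 38, 24, 15, 5, -20] -> [47, 39, 25, 16, 6, -19] -> [47, 39, 25] -> [25, 39, 47] -> 111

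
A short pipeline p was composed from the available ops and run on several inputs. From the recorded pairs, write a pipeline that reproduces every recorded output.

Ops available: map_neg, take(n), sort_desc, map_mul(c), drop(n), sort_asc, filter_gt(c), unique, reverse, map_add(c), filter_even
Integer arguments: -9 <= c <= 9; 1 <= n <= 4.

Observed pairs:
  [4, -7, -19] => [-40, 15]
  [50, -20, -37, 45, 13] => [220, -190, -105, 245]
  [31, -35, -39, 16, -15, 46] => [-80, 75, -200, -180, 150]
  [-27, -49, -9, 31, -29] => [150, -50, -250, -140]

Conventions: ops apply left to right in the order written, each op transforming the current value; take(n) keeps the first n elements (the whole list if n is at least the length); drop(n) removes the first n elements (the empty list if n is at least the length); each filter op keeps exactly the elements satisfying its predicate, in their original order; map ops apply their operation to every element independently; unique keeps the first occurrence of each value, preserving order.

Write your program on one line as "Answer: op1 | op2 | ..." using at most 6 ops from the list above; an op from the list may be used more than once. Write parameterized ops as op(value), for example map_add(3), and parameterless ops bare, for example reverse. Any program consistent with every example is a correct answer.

map_neg | reverse | map_mul(-5) | drop(1) | map_add(-5)

Check, running the answer program on each example:
  [4, -7, -19] -> [-4, 7, 19] -> [19, 7, -4] -> [-95, -35, 20] -> [-35, 20] -> [-40, 15]
  [50, -20, -37, 45, 13] -> [-50, 20, 37, -45, -13] -> [-13, -45, 37, 20, -50] -> [65, 225, -185, -100, 250] -> [225, -185, -100, 250] -> [220, -190, -105, 245]
  [31, -35, -39, 16, -15, 46] -> [-31, 35, 39, -16, 15, -46] -> [-46, 15, -16, 39, 35, -31] -> [230, -75, 80, -195, -175, 155] -> [-75, 80, -195, -175, 155] -> [-80, 75, -200, -180, 150]
  [-27, -49, -9, 31, -29] -> [27, 49, 9, -31, 29] -> [29, -31, 9, 49, 27] -> [-145, 155, -45, -245, -135] -> [155, -45, -245, -135] -> [150, -50, -250, -140]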